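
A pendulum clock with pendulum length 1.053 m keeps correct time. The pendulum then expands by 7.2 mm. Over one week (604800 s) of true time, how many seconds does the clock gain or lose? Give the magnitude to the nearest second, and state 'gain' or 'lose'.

T ∝ √L, so T'/T = √(1.06020/1.053) = 1.00341.
In 604800 s of true time the clock registers 604800/1.00341 = 602742.9 s, so it loses 2057 s.

lose 2057 s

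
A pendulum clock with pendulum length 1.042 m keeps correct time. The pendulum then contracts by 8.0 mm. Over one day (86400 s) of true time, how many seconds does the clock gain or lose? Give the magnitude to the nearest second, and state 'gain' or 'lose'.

T ∝ √L, so T'/T = √(1.03400/1.042) = 0.996154.
In 86400 s of true time the clock registers 86400/0.996154 = 86733.6 s, so it gains 334 s.

gain 334 s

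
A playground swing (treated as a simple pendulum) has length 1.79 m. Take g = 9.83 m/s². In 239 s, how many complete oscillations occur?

89

T = 2π√(L/g) = 2π√(1.79/9.83) = 2.681 s.
Number of complete oscillations = ⌊239/2.681⌋ = ⌊89.14⌋ = 89.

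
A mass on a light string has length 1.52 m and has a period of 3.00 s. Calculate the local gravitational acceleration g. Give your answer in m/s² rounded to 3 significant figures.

6.67 m/s²

From T = 2π√(L/g), g = 4π²L/T² = 4π² × 1.52/3.000² = 6.67 m/s².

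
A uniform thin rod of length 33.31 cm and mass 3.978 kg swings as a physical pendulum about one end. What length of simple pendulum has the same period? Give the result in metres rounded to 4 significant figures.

The equivalent simple-pendulum length is L_eq = I/(md), where I is about the pivot and d = 0.16655 m.
I_cm = (1/12)mL² = 0.036782 kg·m², so I = I_cm + md² = 0.036782 + 0.11035 = 0.14713 kg·m².
L_eq = 0.14713/(3.978 × 0.16655) = 0.2221 m.

0.2221 m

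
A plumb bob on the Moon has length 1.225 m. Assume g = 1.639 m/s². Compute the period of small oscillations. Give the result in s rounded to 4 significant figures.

T = 2π√(L/g) = 2π√(1.225/1.639) = 2π × 0.86453 = 5.432 s.

5.432 s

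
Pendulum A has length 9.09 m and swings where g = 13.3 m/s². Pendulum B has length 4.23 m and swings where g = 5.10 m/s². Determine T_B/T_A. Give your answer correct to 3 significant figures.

1.10

T = 2π√(L/g), so T_B/T_A = √((L_B/g_B)/(L_A/g_A)) = √((4.23/5.10)/(9.09/13.3)) = 1.10.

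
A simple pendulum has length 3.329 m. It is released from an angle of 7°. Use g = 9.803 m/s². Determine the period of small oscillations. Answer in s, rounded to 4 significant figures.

T = 2π√(L/g) = 2π√(3.329/9.803) = 2π × 0.58274 = 3.661 s.

3.661 s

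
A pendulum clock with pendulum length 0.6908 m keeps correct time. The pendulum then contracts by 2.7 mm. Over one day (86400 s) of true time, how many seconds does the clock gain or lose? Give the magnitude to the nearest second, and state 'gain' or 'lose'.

gain 169 s

T ∝ √L, so T'/T = √(0.68810/0.6908) = 0.998044.
In 86400 s of true time the clock registers 86400/0.998044 = 86569.3 s, so it gains 169 s.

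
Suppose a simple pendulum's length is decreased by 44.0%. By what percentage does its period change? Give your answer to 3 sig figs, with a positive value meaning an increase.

-25.2%

T ∝ √L, so T'/T = √(0.5600) = 0.7483.
Percentage change in T = (0.7483 − 1) × 100% = -25.2%.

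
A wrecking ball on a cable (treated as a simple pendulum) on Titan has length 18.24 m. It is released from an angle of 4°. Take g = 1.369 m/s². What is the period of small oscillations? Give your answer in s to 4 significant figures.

T = 2π√(L/g) = 2π√(18.24/1.369) = 2π × 3.6501 = 22.93 s.

22.93 s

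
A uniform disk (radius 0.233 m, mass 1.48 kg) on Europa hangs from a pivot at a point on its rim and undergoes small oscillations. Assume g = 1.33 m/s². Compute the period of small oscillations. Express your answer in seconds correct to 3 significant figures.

I_cm = ½mr² = 0.04017 kg·m². The pivot is at distance d = 0.233 m from the centre of mass.
By the parallel-axis theorem, I = I_cm + md² = 0.04017 + 0.08035 = 0.1205 kg·m².
T = 2π√(I/(mgd)) = 2π√(0.1205/(1.48 × 1.33 × 0.233)) = 3.22 s.

3.22 s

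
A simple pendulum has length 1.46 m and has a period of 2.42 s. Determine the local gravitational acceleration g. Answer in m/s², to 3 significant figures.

9.84 m/s²

From T = 2π√(L/g), g = 4π²L/T² = 4π² × 1.46/2.420² = 9.84 m/s².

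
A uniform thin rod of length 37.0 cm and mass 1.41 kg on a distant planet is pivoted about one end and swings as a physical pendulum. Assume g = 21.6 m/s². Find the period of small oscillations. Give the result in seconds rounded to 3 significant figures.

0.671 s

For a physical pendulum T = 2π√(I/(mgd)), with d = 0.1850 m from pivot to centre of mass.
I_cm = mL²/12 = 1.41 × 0.370²/12 = 0.01609 kg·m²; I = I_cm + md² = 0.01609 + 1.41 × 0.1850² = 0.06434 kg·m².
T = 2π√(0.06434/(1.41 × 21.6 × 0.1850)) = 0.671 s.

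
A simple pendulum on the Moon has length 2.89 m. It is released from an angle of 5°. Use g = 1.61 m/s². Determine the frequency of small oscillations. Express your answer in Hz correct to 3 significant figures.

T = 2π√(L/g) = 2π√(2.89/1.61) = 8.418 s, so f = 1/T = 0.119 Hz.

0.119 Hz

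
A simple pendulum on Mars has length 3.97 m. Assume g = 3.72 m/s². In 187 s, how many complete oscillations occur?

28

T = 2π√(L/g) = 2π√(3.97/3.72) = 6.491 s.
Number of complete oscillations = ⌊187/6.491⌋ = ⌊28.81⌋ = 28.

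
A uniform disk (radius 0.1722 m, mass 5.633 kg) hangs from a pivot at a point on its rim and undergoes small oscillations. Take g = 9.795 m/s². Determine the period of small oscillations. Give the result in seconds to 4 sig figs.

1.020 s

I_cm = ½mr² = 0.083517 kg·m². The pivot is at distance d = 0.1722 m from the centre of mass.
By the parallel-axis theorem, I = I_cm + md² = 0.083517 + 0.16703 = 0.25055 kg·m².
T = 2π√(I/(mgd)) = 2π√(0.25055/(5.633 × 9.795 × 0.1722)) = 1.020 s.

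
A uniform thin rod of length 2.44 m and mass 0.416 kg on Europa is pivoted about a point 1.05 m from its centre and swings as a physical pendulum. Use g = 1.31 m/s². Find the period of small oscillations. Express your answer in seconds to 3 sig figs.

For a physical pendulum T = 2π√(I/(mgd)), with d = 1.050 m from pivot to centre of mass.
I_cm = mL²/12 = 0.416 × 2.44²/12 = 0.2064 kg·m²; I = I_cm + md² = 0.2064 + 0.416 × 1.050² = 0.6650 kg·m².
T = 2π√(0.6650/(0.416 × 1.31 × 1.050)) = 6.77 s.

6.77 s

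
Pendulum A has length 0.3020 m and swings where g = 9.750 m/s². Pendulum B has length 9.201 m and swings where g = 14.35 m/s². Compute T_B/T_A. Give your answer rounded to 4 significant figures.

4.550

T = 2π√(L/g), so T_B/T_A = √((L_B/g_B)/(L_A/g_A)) = √((9.201/14.35)/(0.3020/9.750)) = 4.550.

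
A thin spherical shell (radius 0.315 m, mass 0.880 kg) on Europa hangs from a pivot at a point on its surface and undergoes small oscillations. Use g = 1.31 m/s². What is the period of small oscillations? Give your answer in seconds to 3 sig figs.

3.98 s

I_cm = (2/3)mr² = 0.05821 kg·m². The pivot is at distance d = 0.315 m from the centre of mass.
By the parallel-axis theorem, I = I_cm + md² = 0.05821 + 0.08732 = 0.1455 kg·m².
T = 2π√(I/(mgd)) = 2π√(0.1455/(0.880 × 1.31 × 0.315)) = 3.98 s.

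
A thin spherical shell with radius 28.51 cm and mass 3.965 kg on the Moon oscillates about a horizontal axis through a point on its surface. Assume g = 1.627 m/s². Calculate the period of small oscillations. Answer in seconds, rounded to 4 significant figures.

3.396 s

I_cm = (2/3)mr² = 0.21486 kg·m². The pivot is at distance d = 0.2851 m from the centre of mass.
By the parallel-axis theorem, I = I_cm + md² = 0.21486 + 0.32228 = 0.53714 kg·m².
T = 2π√(I/(mgd)) = 2π√(0.53714/(3.965 × 1.627 × 0.2851)) = 3.396 s.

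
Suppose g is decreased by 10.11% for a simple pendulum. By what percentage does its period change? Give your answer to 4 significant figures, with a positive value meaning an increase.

T ∝ 1/√g, so T'/T = 1/√(0.89890) = 1.0547.
Percentage change in T = (1.0547 − 1) × 100% = 5.474%.

5.474%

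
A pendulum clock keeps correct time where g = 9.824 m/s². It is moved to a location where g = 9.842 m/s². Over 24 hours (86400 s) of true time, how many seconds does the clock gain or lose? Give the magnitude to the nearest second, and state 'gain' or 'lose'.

gain 79 s

The clock's period scales as T ∝ 1/√g, so T'/T = √(9.824/9.842) = 0.999085.
In 86400 s of true time the clock registers 86400/0.999085 = 86479.1 s, so it gains 79 s.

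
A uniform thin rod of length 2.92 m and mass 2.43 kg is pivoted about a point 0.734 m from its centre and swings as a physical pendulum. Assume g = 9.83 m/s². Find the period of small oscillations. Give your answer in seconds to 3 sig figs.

For a physical pendulum T = 2π√(I/(mgd)), with d = 0.7340 m from pivot to centre of mass.
I_cm = mL²/12 = 2.43 × 2.92²/12 = 1.727 kg·m²; I = I_cm + md² = 1.727 + 2.43 × 0.7340² = 3.036 kg·m².
T = 2π√(3.036/(2.43 × 9.83 × 0.7340)) = 2.61 s.

2.61 s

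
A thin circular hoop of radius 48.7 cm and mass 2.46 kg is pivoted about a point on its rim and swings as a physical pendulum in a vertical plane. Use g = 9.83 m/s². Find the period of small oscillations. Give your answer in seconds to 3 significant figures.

I_cm = mr² = 0.5834 kg·m². The pivot is at distance d = 0.487 m from the centre of mass.
By the parallel-axis theorem, I = I_cm + md² = 0.5834 + 0.5834 = 1.167 kg·m².
T = 2π√(I/(mgd)) = 2π√(1.167/(2.46 × 9.83 × 0.487)) = 1.98 s.

1.98 s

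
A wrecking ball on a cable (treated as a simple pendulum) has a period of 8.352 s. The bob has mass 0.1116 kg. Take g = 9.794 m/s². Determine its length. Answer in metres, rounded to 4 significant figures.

From T = 2π√(L/g), L = gT²/(4π²) = 9.794 × 8.3520²/(4π²) = 17.31 m.

17.31 m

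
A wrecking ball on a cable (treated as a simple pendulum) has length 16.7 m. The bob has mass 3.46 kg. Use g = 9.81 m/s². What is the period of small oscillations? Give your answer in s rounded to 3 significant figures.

8.20 s

T = 2π√(L/g) = 2π√(16.7/9.81) = 2π × 1.305 = 8.20 s.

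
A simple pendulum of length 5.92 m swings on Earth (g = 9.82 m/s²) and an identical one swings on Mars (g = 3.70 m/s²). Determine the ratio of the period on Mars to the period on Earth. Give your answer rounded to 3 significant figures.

1.63

T ∝ 1/√g, so T₂/T₁ = √(g₁/g₂) = √(9.82/3.70) = 1.63.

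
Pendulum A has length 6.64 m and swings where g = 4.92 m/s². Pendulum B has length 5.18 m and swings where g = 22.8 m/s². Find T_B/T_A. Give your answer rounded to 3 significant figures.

0.410

T = 2π√(L/g), so T_B/T_A = √((L_B/g_B)/(L_A/g_A)) = √((5.18/22.8)/(6.64/4.92)) = 0.410.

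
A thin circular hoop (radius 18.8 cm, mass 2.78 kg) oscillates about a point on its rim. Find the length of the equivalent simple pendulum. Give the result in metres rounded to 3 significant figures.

The equivalent simple-pendulum length is L_eq = I/(md), where I is about the pivot and d = 0.1880 m.
I_cm = mR² = 0.09826 kg·m², so I = I_cm + md² = 0.09826 + 0.09826 = 0.1965 kg·m².
L_eq = 0.1965/(2.78 × 0.1880) = 0.376 m.

0.376 m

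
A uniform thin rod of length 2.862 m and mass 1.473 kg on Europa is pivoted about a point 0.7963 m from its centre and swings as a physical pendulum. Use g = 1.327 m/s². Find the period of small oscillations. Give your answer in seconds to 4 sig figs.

7.014 s

For a physical pendulum T = 2π√(I/(mgd)), with d = 0.79630 m from pivot to centre of mass.
I_cm = mL²/12 = 1.473 × 2.862²/12 = 1.0055 kg·m²; I = I_cm + md² = 1.0055 + 1.473 × 0.79630² = 1.9395 kg·m².
T = 2π√(1.9395/(1.473 × 1.327 × 0.79630)) = 7.014 s.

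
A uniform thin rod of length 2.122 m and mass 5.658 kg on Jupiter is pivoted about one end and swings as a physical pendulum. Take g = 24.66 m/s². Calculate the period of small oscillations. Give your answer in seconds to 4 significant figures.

For a physical pendulum T = 2π√(I/(mgd)), with d = 1.0610 m from pivot to centre of mass.
I_cm = mL²/12 = 5.658 × 2.122²/12 = 2.1231 kg·m²; I = I_cm + md² = 2.1231 + 5.658 × 1.0610² = 8.4924 kg·m².
T = 2π√(8.4924/(5.658 × 24.66 × 1.0610)) = 1.505 s.

1.505 s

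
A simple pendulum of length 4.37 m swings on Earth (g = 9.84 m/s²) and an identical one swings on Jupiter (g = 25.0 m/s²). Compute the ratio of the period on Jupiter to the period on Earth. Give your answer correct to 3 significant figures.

0.627

T ∝ 1/√g, so T₂/T₁ = √(g₁/g₂) = √(9.84/25.0) = 0.627.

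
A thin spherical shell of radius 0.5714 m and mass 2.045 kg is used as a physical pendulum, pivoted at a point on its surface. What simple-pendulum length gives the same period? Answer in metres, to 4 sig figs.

0.9523 m

The equivalent simple-pendulum length is L_eq = I/(md), where I is about the pivot and d = 0.57140 m.
I_cm = (2/3)mR² = 0.44513 kg·m², so I = I_cm + md² = 0.44513 + 0.66769 = 1.1128 kg·m².
L_eq = 1.1128/(2.045 × 0.57140) = 0.9523 m.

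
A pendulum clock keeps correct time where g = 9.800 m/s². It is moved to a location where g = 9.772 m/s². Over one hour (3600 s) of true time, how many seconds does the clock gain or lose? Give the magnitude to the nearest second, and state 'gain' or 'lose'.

lose 5 s

The clock's period scales as T ∝ 1/√g, so T'/T = √(9.800/9.772) = 1.00143.
In 3600 s of true time the clock registers 3600/1.00143 = 3594.9 s, so it loses 5 s.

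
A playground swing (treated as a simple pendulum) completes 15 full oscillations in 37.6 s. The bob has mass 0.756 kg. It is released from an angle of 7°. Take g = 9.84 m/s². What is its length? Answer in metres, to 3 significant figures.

1.57 m

T = 37.6/15 = 2.507 s.
From T = 2π√(L/g), L = gT²/(4π²) = 9.84 × 2.507²/(4π²) = 1.57 m.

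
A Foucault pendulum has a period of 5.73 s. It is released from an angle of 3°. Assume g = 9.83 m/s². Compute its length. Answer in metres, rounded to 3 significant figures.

8.18 m

From T = 2π√(L/g), L = gT²/(4π²) = 9.83 × 5.730²/(4π²) = 8.18 m.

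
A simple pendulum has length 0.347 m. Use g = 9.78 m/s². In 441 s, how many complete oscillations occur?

T = 2π√(L/g) = 2π√(0.347/9.78) = 1.184 s.
Number of complete oscillations = ⌊441/1.184⌋ = ⌊372.6⌋ = 372.

372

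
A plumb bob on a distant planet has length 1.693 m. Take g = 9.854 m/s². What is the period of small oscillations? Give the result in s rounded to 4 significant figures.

T = 2π√(L/g) = 2π√(1.693/9.854) = 2π × 0.41450 = 2.604 s.

2.604 s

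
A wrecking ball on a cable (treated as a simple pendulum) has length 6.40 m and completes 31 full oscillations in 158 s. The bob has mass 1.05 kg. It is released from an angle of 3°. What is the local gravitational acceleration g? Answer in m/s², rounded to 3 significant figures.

9.73 m/s²

T = 158/31 = 5.097 s.
From T = 2π√(L/g), g = 4π²L/T² = 4π² × 6.40/5.097² = 9.73 m/s².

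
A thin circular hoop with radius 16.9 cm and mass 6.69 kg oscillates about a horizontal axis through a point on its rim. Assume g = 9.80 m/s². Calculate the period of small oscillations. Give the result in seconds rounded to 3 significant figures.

I_cm = mr² = 0.1911 kg·m². The pivot is at distance d = 0.169 m from the centre of mass.
By the parallel-axis theorem, I = I_cm + md² = 0.1911 + 0.1911 = 0.3821 kg·m².
T = 2π√(I/(mgd)) = 2π√(0.3821/(6.69 × 9.80 × 0.169)) = 1.17 s.

1.17 s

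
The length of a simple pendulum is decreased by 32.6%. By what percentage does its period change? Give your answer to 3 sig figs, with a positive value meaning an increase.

T ∝ √L, so T'/T = √(0.6740) = 0.8210.
Percentage change in T = (0.8210 − 1) × 100% = -17.9%.

-17.9%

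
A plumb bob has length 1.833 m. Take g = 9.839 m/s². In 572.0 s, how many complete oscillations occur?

T = 2π√(L/g) = 2π√(1.833/9.839) = 2.7120 s.
Number of complete oscillations = ⌊572.0/2.7120⌋ = ⌊210.92⌋ = 210.

210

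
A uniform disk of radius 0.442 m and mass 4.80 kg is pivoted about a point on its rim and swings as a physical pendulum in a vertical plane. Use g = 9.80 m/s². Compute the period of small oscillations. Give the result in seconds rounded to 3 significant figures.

I_cm = ½mr² = 0.4689 kg·m². The pivot is at distance d = 0.442 m from the centre of mass.
By the parallel-axis theorem, I = I_cm + md² = 0.4689 + 0.9377 = 1.407 kg·m².
T = 2π√(I/(mgd)) = 2π√(1.407/(4.80 × 9.80 × 0.442)) = 1.63 s.

1.63 s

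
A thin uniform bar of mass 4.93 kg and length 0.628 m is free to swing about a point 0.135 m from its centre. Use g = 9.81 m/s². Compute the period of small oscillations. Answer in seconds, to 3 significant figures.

For a physical pendulum T = 2π√(I/(mgd)), with d = 0.1350 m from pivot to centre of mass.
I_cm = mL²/12 = 4.93 × 0.628²/12 = 0.1620 kg·m²; I = I_cm + md² = 0.1620 + 4.93 × 0.1350² = 0.2519 kg·m².
T = 2π√(0.2519/(4.93 × 9.81 × 0.1350)) = 1.23 s.

1.23 s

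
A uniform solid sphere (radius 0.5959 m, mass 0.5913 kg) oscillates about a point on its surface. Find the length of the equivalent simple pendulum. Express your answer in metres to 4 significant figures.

The equivalent simple-pendulum length is L_eq = I/(md), where I is about the pivot and d = 0.59590 m.
I_cm = (2/5)mR² = 0.083987 kg·m², so I = I_cm + md² = 0.083987 + 0.20997 = 0.29396 kg·m².
L_eq = 0.29396/(0.5913 × 0.59590) = 0.8343 m.

0.8343 m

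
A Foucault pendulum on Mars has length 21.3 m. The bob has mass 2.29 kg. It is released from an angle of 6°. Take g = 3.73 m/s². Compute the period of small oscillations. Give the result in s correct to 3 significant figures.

T = 2π√(L/g) = 2π√(21.3/3.73) = 2π × 2.390 = 15.0 s.

15.0 s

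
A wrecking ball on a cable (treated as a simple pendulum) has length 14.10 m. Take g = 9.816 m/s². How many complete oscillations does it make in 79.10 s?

T = 2π√(L/g) = 2π√(14.10/9.816) = 7.5305 s.
Number of complete oscillations = ⌊79.10/7.5305⌋ = ⌊10.504⌋ = 10.

10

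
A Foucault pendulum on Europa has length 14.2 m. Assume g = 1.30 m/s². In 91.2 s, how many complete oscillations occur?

T = 2π√(L/g) = 2π√(14.2/1.30) = 20.77 s.
Number of complete oscillations = ⌊91.2/20.77⌋ = ⌊4.392⌋ = 4.

4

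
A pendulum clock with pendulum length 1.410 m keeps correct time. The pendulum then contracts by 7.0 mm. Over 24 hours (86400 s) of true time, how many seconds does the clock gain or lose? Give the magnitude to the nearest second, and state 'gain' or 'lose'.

gain 215 s

T ∝ √L, so T'/T = √(1.40300/1.410) = 0.997515.
In 86400 s of true time the clock registers 86400/0.997515 = 86615.3 s, so it gains 215 s.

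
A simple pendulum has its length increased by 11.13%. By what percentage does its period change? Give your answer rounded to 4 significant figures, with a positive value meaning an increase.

5.418%

T ∝ √L, so T'/T = √(1.1113) = 1.0542.
Percentage change in T = (1.0542 − 1) × 100% = 5.418%.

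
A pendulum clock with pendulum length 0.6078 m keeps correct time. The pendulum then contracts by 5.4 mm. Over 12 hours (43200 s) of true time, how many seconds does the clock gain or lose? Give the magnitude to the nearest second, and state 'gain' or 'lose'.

T ∝ √L, so T'/T = √(0.60240/0.6078) = 0.995548.
In 43200 s of true time the clock registers 43200/0.995548 = 43393.2 s, so it gains 193 s.

gain 193 s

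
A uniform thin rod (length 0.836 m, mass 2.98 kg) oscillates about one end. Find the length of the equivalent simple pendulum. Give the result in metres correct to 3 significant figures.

0.557 m

The equivalent simple-pendulum length is L_eq = I/(md), where I is about the pivot and d = 0.4180 m.
I_cm = (1/12)mL² = 0.1736 kg·m², so I = I_cm + md² = 0.1736 + 0.5207 = 0.6942 kg·m².
L_eq = 0.6942/(2.98 × 0.4180) = 0.557 m.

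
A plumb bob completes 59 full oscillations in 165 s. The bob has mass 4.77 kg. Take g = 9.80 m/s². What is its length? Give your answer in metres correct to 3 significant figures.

1.94 m

T = 165/59 = 2.797 s.
From T = 2π√(L/g), L = gT²/(4π²) = 9.80 × 2.797²/(4π²) = 1.94 m.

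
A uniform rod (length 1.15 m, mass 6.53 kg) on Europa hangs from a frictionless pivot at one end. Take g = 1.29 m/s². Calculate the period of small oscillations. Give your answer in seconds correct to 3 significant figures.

For a physical pendulum T = 2π√(I/(mgd)), with d = 0.5750 m from pivot to centre of mass.
I_cm = mL²/12 = 6.53 × 1.15²/12 = 0.7197 kg·m²; I = I_cm + md² = 0.7197 + 6.53 × 0.5750² = 2.879 kg·m².
T = 2π√(2.879/(6.53 × 1.29 × 0.5750)) = 4.84 s.

4.84 s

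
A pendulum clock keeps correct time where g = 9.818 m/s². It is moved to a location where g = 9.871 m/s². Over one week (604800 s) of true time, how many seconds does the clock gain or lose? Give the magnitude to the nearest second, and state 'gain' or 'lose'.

The clock's period scales as T ∝ 1/√g, so T'/T = √(9.818/9.871) = 0.997312.
In 604800 s of true time the clock registers 604800/0.997312 = 606430.2 s, so it gains 1630 s.

gain 1630 s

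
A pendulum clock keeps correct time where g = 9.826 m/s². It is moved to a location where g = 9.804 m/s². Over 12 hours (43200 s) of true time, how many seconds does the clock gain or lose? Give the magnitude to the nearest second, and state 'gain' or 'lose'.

lose 48 s

The clock's period scales as T ∝ 1/√g, so T'/T = √(9.826/9.804) = 1.00112.
In 43200 s of true time the clock registers 43200/1.00112 = 43151.6 s, so it loses 48 s.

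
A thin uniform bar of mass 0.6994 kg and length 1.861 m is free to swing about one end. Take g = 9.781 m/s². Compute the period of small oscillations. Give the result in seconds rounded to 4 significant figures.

For a physical pendulum T = 2π√(I/(mgd)), with d = 0.93050 m from pivot to centre of mass.
I_cm = mL²/12 = 0.6994 × 1.861²/12 = 0.20185 kg·m²; I = I_cm + md² = 0.20185 + 0.6994 × 0.93050² = 0.80742 kg·m².
T = 2π√(0.80742/(0.6994 × 9.781 × 0.93050)) = 2.238 s.

2.238 s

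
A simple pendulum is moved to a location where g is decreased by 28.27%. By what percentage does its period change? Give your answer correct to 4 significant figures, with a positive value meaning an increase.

T ∝ 1/√g, so T'/T = 1/√(0.71730) = 1.1807.
Percentage change in T = (1.1807 − 1) × 100% = 18.07%.

18.07%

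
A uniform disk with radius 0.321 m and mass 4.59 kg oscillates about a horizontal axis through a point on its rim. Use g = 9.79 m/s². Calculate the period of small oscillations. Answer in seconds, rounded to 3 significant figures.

I_cm = ½mr² = 0.2365 kg·m². The pivot is at distance d = 0.321 m from the centre of mass.
By the parallel-axis theorem, I = I_cm + md² = 0.2365 + 0.4730 = 0.7094 kg·m².
T = 2π√(I/(mgd)) = 2π√(0.7094/(4.59 × 9.79 × 0.321)) = 1.39 s.

1.39 s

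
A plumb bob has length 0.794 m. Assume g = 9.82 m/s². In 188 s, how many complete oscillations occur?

105

T = 2π√(L/g) = 2π√(0.794/9.82) = 1.787 s.
Number of complete oscillations = ⌊188/1.787⌋ = ⌊105.2⌋ = 105.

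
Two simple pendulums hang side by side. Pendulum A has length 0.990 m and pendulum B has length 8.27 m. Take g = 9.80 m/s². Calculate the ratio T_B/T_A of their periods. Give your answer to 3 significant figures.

2.89

T ∝ √L, so T_B/T_A = √(L_B/L_A) = √(8.27/0.990) = 2.89.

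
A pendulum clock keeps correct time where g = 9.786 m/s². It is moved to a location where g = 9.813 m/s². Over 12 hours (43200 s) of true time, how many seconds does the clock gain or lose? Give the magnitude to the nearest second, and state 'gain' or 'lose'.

gain 60 s

The clock's period scales as T ∝ 1/√g, so T'/T = √(9.786/9.813) = 0.998623.
In 43200 s of true time the clock registers 43200/0.998623 = 43259.6 s, so it gains 60 s.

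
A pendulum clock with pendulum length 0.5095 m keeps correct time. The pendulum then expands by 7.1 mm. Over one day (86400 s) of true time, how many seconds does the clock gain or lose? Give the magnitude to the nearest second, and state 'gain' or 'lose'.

lose 596 s

T ∝ √L, so T'/T = √(0.51660/0.5095) = 1.00694.
In 86400 s of true time the clock registers 86400/1.00694 = 85804.2 s, so it loses 596 s.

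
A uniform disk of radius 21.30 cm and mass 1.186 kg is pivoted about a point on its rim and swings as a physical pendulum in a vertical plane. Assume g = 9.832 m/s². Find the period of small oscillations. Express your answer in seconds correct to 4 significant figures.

I_cm = ½mr² = 0.026904 kg·m². The pivot is at distance d = 0.2130 m from the centre of mass.
By the parallel-axis theorem, I = I_cm + md² = 0.026904 + 0.053808 = 0.080711 kg·m².
T = 2π√(I/(mgd)) = 2π√(0.080711/(1.186 × 9.832 × 0.2130)) = 1.133 s.

1.133 s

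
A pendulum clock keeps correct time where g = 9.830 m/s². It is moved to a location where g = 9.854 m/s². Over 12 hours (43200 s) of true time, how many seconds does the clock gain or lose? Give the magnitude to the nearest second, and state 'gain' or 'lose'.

gain 53 s

The clock's period scales as T ∝ 1/√g, so T'/T = √(9.830/9.854) = 0.998781.
In 43200 s of true time the clock registers 43200/0.998781 = 43252.7 s, so it gains 53 s.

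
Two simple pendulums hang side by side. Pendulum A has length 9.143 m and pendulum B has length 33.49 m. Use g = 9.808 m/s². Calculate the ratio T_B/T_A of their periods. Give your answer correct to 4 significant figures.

T ∝ √L, so T_B/T_A = √(L_B/L_A) = √(33.49/9.143) = 1.914.

1.914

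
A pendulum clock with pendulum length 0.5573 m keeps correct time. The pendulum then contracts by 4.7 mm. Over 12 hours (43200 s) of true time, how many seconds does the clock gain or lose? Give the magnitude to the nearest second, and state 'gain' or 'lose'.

gain 183 s

T ∝ √L, so T'/T = √(0.55260/0.5573) = 0.995774.
In 43200 s of true time the clock registers 43200/0.995774 = 43383.3 s, so it gains 183 s.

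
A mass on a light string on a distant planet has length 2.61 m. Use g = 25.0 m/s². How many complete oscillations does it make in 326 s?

160

T = 2π√(L/g) = 2π√(2.61/25.0) = 2.030 s.
Number of complete oscillations = ⌊326/2.030⌋ = ⌊160.6⌋ = 160.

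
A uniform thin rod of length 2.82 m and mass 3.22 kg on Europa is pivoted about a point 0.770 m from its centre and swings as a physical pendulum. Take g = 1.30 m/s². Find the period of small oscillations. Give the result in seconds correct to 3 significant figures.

7.04 s

For a physical pendulum T = 2π√(I/(mgd)), with d = 0.7700 m from pivot to centre of mass.
I_cm = mL²/12 = 3.22 × 2.82²/12 = 2.134 kg·m²; I = I_cm + md² = 2.134 + 3.22 × 0.7700² = 4.043 kg·m².
T = 2π√(4.043/(3.22 × 1.30 × 0.7700)) = 7.04 s.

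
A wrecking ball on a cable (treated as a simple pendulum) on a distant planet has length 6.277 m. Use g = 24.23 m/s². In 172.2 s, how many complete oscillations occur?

53

T = 2π√(L/g) = 2π√(6.277/24.23) = 3.1980 s.
Number of complete oscillations = ⌊172.2/3.1980⌋ = ⌊53.846⌋ = 53.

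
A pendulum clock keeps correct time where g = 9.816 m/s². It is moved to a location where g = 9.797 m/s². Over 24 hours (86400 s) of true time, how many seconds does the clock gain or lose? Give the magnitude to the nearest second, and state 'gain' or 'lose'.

lose 84 s

The clock's period scales as T ∝ 1/√g, so T'/T = √(9.816/9.797) = 1.00097.
In 86400 s of true time the clock registers 86400/1.00097 = 86316.3 s, so it loses 84 s.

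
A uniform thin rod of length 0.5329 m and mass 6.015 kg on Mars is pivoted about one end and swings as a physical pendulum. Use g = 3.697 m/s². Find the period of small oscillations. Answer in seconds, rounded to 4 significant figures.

For a physical pendulum T = 2π√(I/(mgd)), with d = 0.26645 m from pivot to centre of mass.
I_cm = mL²/12 = 6.015 × 0.5329²/12 = 0.14235 kg·m²; I = I_cm + md² = 0.14235 + 6.015 × 0.26645² = 0.56938 kg·m².
T = 2π√(0.56938/(6.015 × 3.697 × 0.26645)) = 1.948 s.

1.948 s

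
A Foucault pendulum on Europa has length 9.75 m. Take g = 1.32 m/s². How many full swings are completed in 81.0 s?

4

T = 2π√(L/g) = 2π√(9.75/1.32) = 17.08 s.
Number of complete oscillations = ⌊81.0/17.08⌋ = ⌊4.743⌋ = 4.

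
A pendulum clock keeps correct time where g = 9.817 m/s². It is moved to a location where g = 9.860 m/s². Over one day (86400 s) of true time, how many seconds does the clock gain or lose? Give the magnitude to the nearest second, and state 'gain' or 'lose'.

gain 189 s

The clock's period scales as T ∝ 1/√g, so T'/T = √(9.817/9.860) = 0.997817.
In 86400 s of true time the clock registers 86400/0.997817 = 86589.0 s, so it gains 189 s.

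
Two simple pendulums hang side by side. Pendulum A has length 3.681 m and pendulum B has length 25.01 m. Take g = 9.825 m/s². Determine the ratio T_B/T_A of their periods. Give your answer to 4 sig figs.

2.607

T ∝ √L, so T_B/T_A = √(L_B/L_A) = √(25.01/3.681) = 2.607.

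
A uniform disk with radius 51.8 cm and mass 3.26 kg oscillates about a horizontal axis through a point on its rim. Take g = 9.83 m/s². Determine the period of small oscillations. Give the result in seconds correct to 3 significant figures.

I_cm = ½mr² = 0.4374 kg·m². The pivot is at distance d = 0.518 m from the centre of mass.
By the parallel-axis theorem, I = I_cm + md² = 0.4374 + 0.8747 = 1.312 kg·m².
T = 2π√(I/(mgd)) = 2π√(1.312/(3.26 × 9.83 × 0.518)) = 1.77 s.

1.77 s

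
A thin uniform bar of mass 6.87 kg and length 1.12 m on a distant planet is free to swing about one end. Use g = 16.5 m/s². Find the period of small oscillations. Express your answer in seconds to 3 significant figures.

1.34 s

For a physical pendulum T = 2π√(I/(mgd)), with d = 0.5600 m from pivot to centre of mass.
I_cm = mL²/12 = 6.87 × 1.12²/12 = 0.7181 kg·m²; I = I_cm + md² = 0.7181 + 6.87 × 0.5600² = 2.873 kg·m².
T = 2π√(2.873/(6.87 × 16.5 × 0.5600)) = 1.34 s.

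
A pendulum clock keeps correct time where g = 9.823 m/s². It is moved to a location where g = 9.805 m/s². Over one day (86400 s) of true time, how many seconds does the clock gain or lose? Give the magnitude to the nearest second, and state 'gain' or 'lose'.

The clock's period scales as T ∝ 1/√g, so T'/T = √(9.823/9.805) = 1.00092.
In 86400 s of true time the clock registers 86400/1.00092 = 86320.8 s, so it loses 79 s.

lose 79 s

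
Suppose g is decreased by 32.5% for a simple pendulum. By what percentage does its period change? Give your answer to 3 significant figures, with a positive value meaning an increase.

21.7%

T ∝ 1/√g, so T'/T = 1/√(0.6750) = 1.217.
Percentage change in T = (1.217 − 1) × 100% = 21.7%.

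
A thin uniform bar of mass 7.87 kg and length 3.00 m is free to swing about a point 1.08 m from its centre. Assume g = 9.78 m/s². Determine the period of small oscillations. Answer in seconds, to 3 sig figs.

For a physical pendulum T = 2π√(I/(mgd)), with d = 1.080 m from pivot to centre of mass.
I_cm = mL²/12 = 7.87 × 3.00²/12 = 5.902 kg·m²; I = I_cm + md² = 5.902 + 7.87 × 1.080² = 15.08 kg·m².
T = 2π√(15.08/(7.87 × 9.78 × 1.080)) = 2.68 s.

2.68 s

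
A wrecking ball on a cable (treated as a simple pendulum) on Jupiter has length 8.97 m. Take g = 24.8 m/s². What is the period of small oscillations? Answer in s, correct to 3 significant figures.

T = 2π√(L/g) = 2π√(8.97/24.8) = 2π × 0.6014 = 3.78 s.

3.78 s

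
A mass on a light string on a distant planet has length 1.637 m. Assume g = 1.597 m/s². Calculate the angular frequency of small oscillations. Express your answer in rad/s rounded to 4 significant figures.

ω = √(g/L) = √(1.597/1.637) = 0.9877 rad/s.

0.9877 rad/s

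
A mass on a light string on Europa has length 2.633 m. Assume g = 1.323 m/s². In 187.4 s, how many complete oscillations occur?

T = 2π√(L/g) = 2π√(2.633/1.323) = 8.8639 s.
Number of complete oscillations = ⌊187.4/8.8639⌋ = ⌊21.142⌋ = 21.

21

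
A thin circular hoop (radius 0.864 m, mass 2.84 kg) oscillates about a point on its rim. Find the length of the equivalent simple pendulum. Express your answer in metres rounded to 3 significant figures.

The equivalent simple-pendulum length is L_eq = I/(md), where I is about the pivot and d = 0.8640 m.
I_cm = mR² = 2.120 kg·m², so I = I_cm + md² = 2.120 + 2.120 = 4.240 kg·m².
L_eq = 4.240/(2.84 × 0.8640) = 1.73 m.

1.73 m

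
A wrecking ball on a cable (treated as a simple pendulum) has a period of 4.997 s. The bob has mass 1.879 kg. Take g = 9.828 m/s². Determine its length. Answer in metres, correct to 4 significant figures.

6.216 m

From T = 2π√(L/g), L = gT²/(4π²) = 9.828 × 4.9970²/(4π²) = 6.216 m.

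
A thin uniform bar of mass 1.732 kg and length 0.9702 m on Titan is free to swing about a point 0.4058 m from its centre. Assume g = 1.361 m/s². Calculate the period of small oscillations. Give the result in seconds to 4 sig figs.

4.169 s

For a physical pendulum T = 2π√(I/(mgd)), with d = 0.40580 m from pivot to centre of mass.
I_cm = mL²/12 = 1.732 × 0.9702²/12 = 0.13586 kg·m²; I = I_cm + md² = 0.13586 + 1.732 × 0.40580² = 0.42107 kg·m².
T = 2π√(0.42107/(1.732 × 1.361 × 0.40580)) = 4.169 s.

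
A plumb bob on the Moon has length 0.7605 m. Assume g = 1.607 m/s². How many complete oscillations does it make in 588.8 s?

136

T = 2π√(L/g) = 2π√(0.7605/1.607) = 4.3224 s.
Number of complete oscillations = ⌊588.8/4.3224⌋ = ⌊136.22⌋ = 136.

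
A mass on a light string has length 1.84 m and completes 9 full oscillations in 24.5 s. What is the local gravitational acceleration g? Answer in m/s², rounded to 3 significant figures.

T = 24.5/9 = 2.722 s.
From T = 2π√(L/g), g = 4π²L/T² = 4π² × 1.84/2.722² = 9.80 m/s².

9.80 m/s²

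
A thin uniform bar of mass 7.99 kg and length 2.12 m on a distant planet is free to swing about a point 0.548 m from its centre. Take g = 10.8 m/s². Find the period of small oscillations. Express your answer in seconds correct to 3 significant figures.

2.12 s

For a physical pendulum T = 2π√(I/(mgd)), with d = 0.5480 m from pivot to centre of mass.
I_cm = mL²/12 = 7.99 × 2.12²/12 = 2.993 kg·m²; I = I_cm + md² = 2.993 + 7.99 × 0.5480² = 5.392 kg·m².
T = 2π√(5.392/(7.99 × 10.8 × 0.5480)) = 2.12 s.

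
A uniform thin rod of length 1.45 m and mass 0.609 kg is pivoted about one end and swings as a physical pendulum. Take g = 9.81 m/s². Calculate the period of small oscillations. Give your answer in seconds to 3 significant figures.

1.97 s

For a physical pendulum T = 2π√(I/(mgd)), with d = 0.7250 m from pivot to centre of mass.
I_cm = mL²/12 = 0.609 × 1.45²/12 = 0.1067 kg·m²; I = I_cm + md² = 0.1067 + 0.609 × 0.7250² = 0.4268 kg·m².
T = 2π√(0.4268/(0.609 × 9.81 × 0.7250)) = 1.97 s.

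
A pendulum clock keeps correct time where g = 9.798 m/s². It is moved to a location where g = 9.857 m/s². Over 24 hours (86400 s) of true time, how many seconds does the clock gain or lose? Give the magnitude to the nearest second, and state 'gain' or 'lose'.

The clock's period scales as T ∝ 1/√g, so T'/T = √(9.798/9.857) = 0.997003.
In 86400 s of true time the clock registers 86400/0.997003 = 86659.7 s, so it gains 260 s.

gain 260 s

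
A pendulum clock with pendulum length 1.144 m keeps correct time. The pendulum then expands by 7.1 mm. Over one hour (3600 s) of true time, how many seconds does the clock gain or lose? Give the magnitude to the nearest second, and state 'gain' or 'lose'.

T ∝ √L, so T'/T = √(1.15110/1.144) = 1.00310.
In 3600 s of true time the clock registers 3600/1.00310 = 3588.9 s, so it loses 11 s.

lose 11 s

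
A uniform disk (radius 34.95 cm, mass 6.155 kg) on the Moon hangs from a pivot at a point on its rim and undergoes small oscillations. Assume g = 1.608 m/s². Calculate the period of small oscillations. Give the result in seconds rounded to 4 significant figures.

3.588 s

I_cm = ½mr² = 0.37592 kg·m². The pivot is at distance d = 0.3495 m from the centre of mass.
By the parallel-axis theorem, I = I_cm + md² = 0.37592 + 0.75183 = 1.1278 kg·m².
T = 2π√(I/(mgd)) = 2π√(1.1278/(6.155 × 1.608 × 0.3495)) = 3.588 s.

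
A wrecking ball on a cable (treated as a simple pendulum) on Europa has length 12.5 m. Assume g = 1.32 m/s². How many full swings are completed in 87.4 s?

4

T = 2π√(L/g) = 2π√(12.5/1.32) = 19.34 s.
Number of complete oscillations = ⌊87.4/19.34⌋ = ⌊4.520⌋ = 4.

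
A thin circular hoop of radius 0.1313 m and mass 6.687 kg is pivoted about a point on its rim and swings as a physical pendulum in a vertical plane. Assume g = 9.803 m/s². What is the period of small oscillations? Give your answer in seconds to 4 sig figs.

I_cm = mr² = 0.11528 kg·m². The pivot is at distance d = 0.1313 m from the centre of mass.
By the parallel-axis theorem, I = I_cm + md² = 0.11528 + 0.11528 = 0.23056 kg·m².
T = 2π√(I/(mgd)) = 2π√(0.23056/(6.687 × 9.803 × 0.1313)) = 1.028 s.

1.028 s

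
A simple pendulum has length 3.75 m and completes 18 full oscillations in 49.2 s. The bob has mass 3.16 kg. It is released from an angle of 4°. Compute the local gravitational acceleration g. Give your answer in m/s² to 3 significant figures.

19.8 m/s²

T = 49.2/18 = 2.733 s.
From T = 2π√(L/g), g = 4π²L/T² = 4π² × 3.75/2.733² = 19.8 m/s².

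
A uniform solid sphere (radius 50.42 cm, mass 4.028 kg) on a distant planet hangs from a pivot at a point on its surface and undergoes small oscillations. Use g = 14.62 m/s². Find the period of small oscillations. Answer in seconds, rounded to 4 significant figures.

I_cm = (2/5)mr² = 0.40960 kg·m². The pivot is at distance d = 0.5042 m from the centre of mass.
By the parallel-axis theorem, I = I_cm + md² = 0.40960 + 1.0240 = 1.4336 kg·m².
T = 2π√(I/(mgd)) = 2π√(1.4336/(4.028 × 14.62 × 0.5042)) = 1.381 s.

1.381 s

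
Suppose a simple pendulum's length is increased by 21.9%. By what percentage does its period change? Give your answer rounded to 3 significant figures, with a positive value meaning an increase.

10.4%

T ∝ √L, so T'/T = √(1.219) = 1.104.
Percentage change in T = (1.104 − 1) × 100% = 10.4%.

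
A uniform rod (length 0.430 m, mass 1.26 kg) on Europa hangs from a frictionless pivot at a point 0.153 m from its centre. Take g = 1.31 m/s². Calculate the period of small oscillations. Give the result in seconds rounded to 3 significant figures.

For a physical pendulum T = 2π√(I/(mgd)), with d = 0.1530 m from pivot to centre of mass.
I_cm = mL²/12 = 1.26 × 0.430²/12 = 0.01941 kg·m²; I = I_cm + md² = 0.01941 + 1.26 × 0.1530² = 0.04891 kg·m².
T = 2π√(0.04891/(1.26 × 1.31 × 0.1530)) = 2.77 s.

2.77 s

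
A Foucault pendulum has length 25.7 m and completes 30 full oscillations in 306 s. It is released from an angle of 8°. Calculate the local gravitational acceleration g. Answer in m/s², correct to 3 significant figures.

T = 306/30 = 10.20 s.
From T = 2π√(L/g), g = 4π²L/T² = 4π² × 25.7/10.20² = 9.75 m/s².

9.75 m/s²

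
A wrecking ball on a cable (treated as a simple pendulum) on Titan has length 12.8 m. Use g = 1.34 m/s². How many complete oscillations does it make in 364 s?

T = 2π√(L/g) = 2π√(12.8/1.34) = 19.42 s.
Number of complete oscillations = ⌊364/19.42⌋ = ⌊18.74⌋ = 18.

18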